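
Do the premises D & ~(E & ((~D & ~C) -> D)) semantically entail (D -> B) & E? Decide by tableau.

Initial set: {(D & ~(E & ((~D & ~C) -> D))); ~((D -> B) & E)}.
(D & ~(E & ((~D & ~C) -> D))): α-rule — add D, ~(E & ((~D & ~C) -> D)).
~((D -> B) & E): β-rule — branch into ~(D -> B)  //  ~E.
  branch 1 (add ~(D -> B)):
    ~(D -> B): α-rule — add D, ~B.
    ~(E & ((~D & ~C) -> D)): β-rule — branch into ~E  //  ~((~D & ~C) -> D).
      branch 1.1 (add ~E):
        ○ open, literals {B=false, D=true, E=false}.
      branch 1.2 (add ~((~D & ~C) -> D)):
        ~((~D & ~C) -> D): α-rule — add (~D & ~C), ~D.
        × closes — contains both D and ~D.
  branch 2 (add ~E):
    ~(E & ((~D & ~C) -> D)): β-rule — branch into ~E  //  ~((~D & ~C) -> D).
      branch 2.1 (add ~E):
        ○ open, literals {D=true, E=false}.
      branch 2.2 (add ~((~D & ~C) -> D)):
        ~((~D & ~C) -> D): α-rule — add (~D & ~C), ~D.
        × closes — contains both D and ~D.
2 branches closed, 2 open.
An open branch gives a countermodel: B=false, D=true, E=false (unmentioned atoms arbitrary); the premises hold there but the conclusion fails.

No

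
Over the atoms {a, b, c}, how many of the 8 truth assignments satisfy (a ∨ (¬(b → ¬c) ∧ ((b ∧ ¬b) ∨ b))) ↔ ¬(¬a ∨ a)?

Initial set: {((a ∨ (¬(b → ¬c) ∧ ((b ∧ ¬b) ∨ b))) ↔ ¬(¬a ∨ a))}.
((a ∨ (¬(b → ¬c) ∧ ((b ∧ ¬b) ∨ b))) ↔ ¬(¬a ∨ a)): β-rule — branch into (a ∨ (¬(b → ¬c) ∧ ((b ∧ ¬b) ∨ b))), ¬(¬a ∨ a)  //  ¬(a ∨ (¬(b → ¬c) ∧ ((b ∧ ¬b) ∨ b))), ¬¬(¬a ∨ a).
  branch 1 (add (a ∨ (¬(b → ¬c) ∧ ((b ∧ ¬b) ∨ b))), ¬(¬a ∨ a)):
    ¬(¬a ∨ a): α-rule — add ¬¬a, ¬a.
    × closes — contains both a and ¬a.
  branch 2 (add ¬(a ∨ (¬(b → ¬c) ∧ ((b ∧ ¬b) ∨ b))), ¬¬(¬a ∨ a)):
    ¬(a ∨ (¬(b → ¬c) ∧ ((b ∧ ¬b) ∨ b))): α-rule — add ¬a, ¬(¬(b → ¬c) ∧ ((b ∧ ¬b) ∨ b)).
    ¬¬(¬a ∨ a): β-rule — branch into ¬a  //  a.
      branch 2.1 (add ¬a):
        ¬(¬(b → ¬c) ∧ ((b ∧ ¬b) ∨ b)): β-rule — branch into ¬¬(b → ¬c)  //  ¬((b ∧ ¬b) ∨ b).
          branch 2.1.1 (add ¬¬(b → ¬c)):
            ¬¬(b → ¬c): β-rule — branch into ¬b  //  ¬c.
              branch 2.1.1.1 (add ¬b):
                ○ open, literals {a=F, b=F}.
              branch 2.1.1.2 (add ¬c):
                ○ open, literals {a=F, c=F}.
          branch 2.1.2 (add ¬((b ∧ ¬b) ∨ b)):
            ¬((b ∧ ¬b) ∨ b): α-rule — add ¬(b ∧ ¬b), ¬b.
            ¬(b ∧ ¬b): β-rule — branch into ¬b  //  ¬¬b.
              branch 2.1.2.1 (add ¬b):
                ○ open, literals {a=F, b=F}.
              branch 2.1.2.2 (add ¬¬b):
                × closes — contains both b and ¬b.
      branch 2.2 (add a):
        × closes — contains both a and ¬a.
3 branches closed, 3 open.
Each open branch fixes some atoms; the unmentioned ones are free. Counting distinct full assignments: branch {a=F, b=F} (c) contributes 2 new; branch {a=F, c=F} (b) contributes 1 new; branch {a=F, b=F} (c) contributes 0 new. Total: 3.

3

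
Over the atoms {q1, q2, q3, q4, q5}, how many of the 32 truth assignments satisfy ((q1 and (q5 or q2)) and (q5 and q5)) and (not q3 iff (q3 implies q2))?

6

Initial set: {(((q1 and (q5 or q2)) and (q5 and q5)) and (not q3 iff (q3 implies q2)))}.
(((q1 and (q5 or q2)) and (q5 and q5)) and (not q3 iff (q3 implies q2))): α-rule — add ((q1 and (q5 or q2)) and (q5 and q5)), (not q3 iff (q3 implies q2)).
((q1 and (q5 or q2)) and (q5 and q5)): α-rule — add (q1 and (q5 or q2)), (q5 and q5).
(q1 and (q5 or q2)): α-rule — add q1, (q5 or q2).
(q5 and q5): α-rule — add q5, q5.
(not q3 iff (q3 implies q2)): β-rule — branch into not q3, (q3 implies q2)  //  not not q3, not (q3 implies q2).
  branch 1 (add not q3, (q3 implies q2)):
    (q5 or q2): β-rule — branch into q5  //  q2.
      branch 1.1 (add q5):
        (q3 implies q2): β-rule — branch into not q3  //  q2.
          branch 1.1.1 (add not q3):
            ○ open, literals {q1=1, q3=0, q5=1}.
          branch 1.1.2 (add q2):
            ○ open, literals {q1=1, q2=1, q3=0, q5=1}.
      branch 1.2 (add q2):
        (q3 implies q2): β-rule — branch into not q3  //  q2.
          branch 1.2.1 (add not q3):
            ○ open, literals {q1=1, q2=1, q3=0, q5=1}.
          branch 1.2.2 (add q2):
            ○ open, literals {q1=1, q2=1, q3=0, q5=1}.
  branch 2 (add not not q3, not (q3 implies q2)):
    not (q3 implies q2): α-rule — add q3, not q2.
    (q5 or q2): β-rule — branch into q5  //  q2.
      branch 2.1 (add q5):
        ○ open, literals {q1=1, q2=0, q3=1, q5=1}.
      branch 2.2 (add q2):
        × closes — contains both q2 and not q2.
1 branch closed, 5 open.
Each open branch fixes some atoms; the unmentioned ones are free. Counting distinct full assignments: branch {q1=1, q3=0, q5=1} (q2, q4) contributes 4 new; branch {q1=1, q2=1, q3=0, q5=1} (q4) contributes 0 new; branch {q1=1, q2=1, q3=0, q5=1} (q4) contributes 0 new; branch {q1=1, q2=1, q3=0, q5=1} (q4) contributes 0 new; branch {q1=1, q2=0, q3=1, q5=1} (q4) contributes 2 new. Total: 6.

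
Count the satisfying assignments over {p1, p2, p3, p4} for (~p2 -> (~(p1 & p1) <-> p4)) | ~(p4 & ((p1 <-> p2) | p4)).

Initial set: {((~p2 -> (~(p1 & p1) <-> p4)) | ~(p4 & ((p1 <-> p2) | p4)))}.
((~p2 -> (~(p1 & p1) <-> p4)) | ~(p4 & ((p1 <-> p2) | p4))): β-rule — branch into (~p2 -> (~(p1 & p1) <-> p4))  //  ~(p4 & ((p1 <-> p2) | p4)).
  branch 1 (add (~p2 -> (~(p1 & p1) <-> p4))):
    (~p2 -> (~(p1 & p1) <-> p4)): β-rule — branch into ~~p2  //  (~(p1 & p1) <-> p4).
      branch 1.1 (add ~~p2):
        ○ open, literals {p2=true}.
      branch 1.2 (add (~(p1 & p1) <-> p4)):
        (~(p1 & p1) <-> p4): β-rule — branch into ~(p1 & p1), p4  //  ~~(p1 & p1), ~p4.
          branch 1.2.1 (add ~(p1 & p1), p4):
            ~(p1 & p1): β-rule — branch into ~p1  //  ~p1.
              branch 1.2.1.1 (add ~p1):
                ○ open, literals {p1=false, p4=true}.
              branch 1.2.1.2 (add ~p1):
                ○ open, literals {p1=false, p4=true}.
          branch 1.2.2 (add ~~(p1 & p1), ~p4):
            ~~(p1 & p1): α-rule — add p1, p1.
            ○ open, literals {p1=true, p4=false}.
  branch 2 (add ~(p4 & ((p1 <-> p2) | p4))):
    ~(p4 & ((p1 <-> p2) | p4)): β-rule — branch into ~p4  //  ~((p1 <-> p2) | p4).
      branch 2.1 (add ~p4):
        ○ open, literals {p4=false}.
      branch 2.2 (add ~((p1 <-> p2) | p4)):
        ~((p1 <-> p2) | p4): α-rule — add ~(p1 <-> p2), ~p4.
        ~(p1 <-> p2): β-rule — branch into p1, ~p2  //  ~p1, p2.
          branch 2.2.1 (add p1, ~p2):
            ○ open, literals {p1=true, p2=false, p4=false}.
          branch 2.2.2 (add ~p1, p2):
            ○ open, literals {p1=false, p2=true, p4=false}.
0 branches closed, 7 open.
Each open branch fixes some atoms; the unmentioned ones are free. Counting distinct full assignments: branch {p2=true} (p1, p3, p4) contributes 8 new; branch {p1=false, p4=true} (p2, p3) contributes 2 new; branch {p1=false, p4=true} (p2, p3) contributes 0 new; branch {p1=true, p4=false} (p2, p3) contributes 2 new; branch {p4=false} (p1, p2, p3) contributes 2 new; branch {p1=true, p2=false, p4=false} (p3) contributes 0 new; branch {p1=false, p2=true, p4=false} (p3) contributes 0 new. Total: 14.

14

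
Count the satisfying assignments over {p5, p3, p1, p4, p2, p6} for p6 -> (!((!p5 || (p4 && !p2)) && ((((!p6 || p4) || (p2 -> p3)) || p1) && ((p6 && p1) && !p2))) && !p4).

46

Initial set: {(p6 -> (!((!p5 || (p4 && !p2)) && ((((!p6 || p4) || (p2 -> p3)) || p1) && ((p6 && p1) && !p2))) && !p4))}.
(p6 -> (!((!p5 || (p4 && !p2)) && ((((!p6 || p4) || (p2 -> p3)) || p1) && ((p6 && p1) && !p2))) && !p4)): β-rule — branch into !p6  //  (!((!p5 || (p4 && !p2)) && ((((!p6 || p4) || (p2 -> p3)) || p1) && ((p6 && p1) && !p2))) && !p4).
  branch 1 (add !p6):
    ○ open, literals {p6=false}.
  branch 2 (add (!((!p5 || (p4 && !p2)) && ((((!p6 || p4) || (p2 -> p3)) || p1) && ((p6 && p1) && !p2))) && !p4)):
    (!((!p5 || (p4 && !p2)) && ((((!p6 || p4) || (p2 -> p3)) || p1) && ((p6 && p1) && !p2))) && !p4): α-rule — add !((!p5 || (p4 && !p2)) && ((((!p6 || p4) || (p2 -> p3)) || p1) && ((p6 && p1) && !p2))), !p4.
    !((!p5 || (p4 && !p2)) && ((((!p6 || p4) || (p2 -> p3)) || p1) && ((p6 && p1) && !p2))): β-rule — branch into !(!p5 || (p4 && !p2))  //  !((((!p6 || p4) || (p2 -> p3)) || p1) && ((p6 && p1) && !p2)).
      branch 2.1 (add !(!p5 || (p4 && !p2))):
        !(!p5 || (p4 && !p2)): α-rule — add !!p5, !(p4 && !p2).
        !(p4 && !p2): β-rule — branch into !p4  //  !!p2.
          branch 2.1.1 (add !p4):
            ○ open, literals {p4=false, p5=true}.
          branch 2.1.2 (add !!p2):
            ○ open, literals {p2=true, p4=false, p5=true}.
      branch 2.2 (add !((((!p6 || p4) || (p2 -> p3)) || p1) && ((p6 && p1) && !p2))):
        !((((!p6 || p4) || (p2 -> p3)) || p1) && ((p6 && p1) && !p2)): β-rule — branch into !(((!p6 || p4) || (p2 -> p3)) || p1)  //  !((p6 && p1) && !p2).
          branch 2.2.1 (add !(((!p6 || p4) || (p2 -> p3)) || p1)):
            !(((!p6 || p4) || (p2 -> p3)) || p1): α-rule — add !((!p6 || p4) || (p2 -> p3)), !p1.
            !((!p6 || p4) || (p2 -> p3)): α-rule — add !(!p6 || p4), !(p2 -> p3).
            !(!p6 || p4): α-rule — add !!p6, !p4.
            !(p2 -> p3): α-rule — add p2, !p3.
            ○ open, literals {p1=false, p2=true, p3=false, p4=false, p6=true}.
          branch 2.2.2 (add !((p6 && p1) && !p2)):
            !((p6 && p1) && !p2): β-rule — branch into !(p6 && p1)  //  !!p2.
              branch 2.2.2.1 (add !(p6 && p1)):
                !(p6 && p1): β-rule — branch into !p6  //  !p1.
                  branch 2.2.2.1.1 (add !p6):
                    ○ open, literals {p4=false, p6=false}.
                  branch 2.2.2.1.2 (add !p1):
                    ○ open, literals {p1=false, p4=false}.
              branch 2.2.2.2 (add !!p2):
                ○ open, literals {p2=true, p4=false}.
0 branches closed, 7 open.
Each open branch fixes some atoms; the unmentioned ones are free. Counting distinct full assignments: branch {p6=false} (p5, p3, p1, p4, p2) contributes 32 new; branch {p4=false, p5=true} (p3, p1, p2, p6) contributes 8 new; branch {p2=true, p4=false, p5=true} (p3, p1, p6) contributes 0 new; branch {p1=false, p2=true, p3=false, p4=false, p6=true} (p5) contributes 1 new; branch {p4=false, p6=false} (p5, p3, p1, p2) contributes 0 new; branch {p1=false, p4=false} (p5, p3, p2, p6) contributes 3 new; branch {p2=true, p4=false} (p5, p3, p1, p6) contributes 2 new. Total: 46.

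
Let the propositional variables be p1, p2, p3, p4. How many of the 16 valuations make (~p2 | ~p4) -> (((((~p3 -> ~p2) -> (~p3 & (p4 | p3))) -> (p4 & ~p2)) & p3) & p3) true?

Initial set: {T ((~p2 | ~p4) -> (((((~p3 -> ~p2) -> (~p3 & (p4 | p3))) -> (p4 & ~p2)) & p3) & p3))}.
T ((~p2 | ~p4) -> (((((~p3 -> ~p2) -> (~p3 & (p4 | p3))) -> (p4 & ~p2)) & p3) & p3)): β-rule — branch into F (~p2 | ~p4)  //  T (((((~p3 -> ~p2) -> (~p3 & (p4 | p3))) -> (p4 & ~p2)) & p3) & p3).
  branch 1 (add F (~p2 | ~p4)):
    F (~p2 | ~p4): α-rule — add F ~p2, F ~p4.
    ○ open, literals {p2=T, p4=T}.
  branch 2 (add T (((((~p3 -> ~p2) -> (~p3 & (p4 | p3))) -> (p4 & ~p2)) & p3) & p3)):
    T (((((~p3 -> ~p2) -> (~p3 & (p4 | p3))) -> (p4 & ~p2)) & p3) & p3): α-rule — add T ((((~p3 -> ~p2) -> (~p3 & (p4 | p3))) -> (p4 & ~p2)) & p3), T p3.
    T ((((~p3 -> ~p2) -> (~p3 & (p4 | p3))) -> (p4 & ~p2)) & p3): α-rule — add T (((~p3 -> ~p2) -> (~p3 & (p4 | p3))) -> (p4 & ~p2)), T p3.
    T (((~p3 -> ~p2) -> (~p3 & (p4 | p3))) -> (p4 & ~p2)): β-rule — branch into F ((~p3 -> ~p2) -> (~p3 & (p4 | p3)))  //  T (p4 & ~p2).
      branch 2.1 (add F ((~p3 -> ~p2) -> (~p3 & (p4 | p3)))):
        F ((~p3 -> ~p2) -> (~p3 & (p4 | p3))): α-rule — add T (~p3 -> ~p2), F (~p3 & (p4 | p3)).
        T (~p3 -> ~p2): β-rule — branch into F ~p3  //  T ~p2.
          branch 2.1.1 (add F ~p3):
            F (~p3 & (p4 | p3)): β-rule — branch into F ~p3  //  F (p4 | p3).
              branch 2.1.1.1 (add F ~p3):
                ○ open, literals {p3=T}.
              branch 2.1.1.2 (add F (p4 | p3)):
                F (p4 | p3): α-rule — add F p4, F p3.
                × closes — contains both p3 and ~p3.
          branch 2.1.2 (add T ~p2):
            F (~p3 & (p4 | p3)): β-rule — branch into F ~p3  //  F (p4 | p3).
              branch 2.1.2.1 (add F ~p3):
                ○ open, literals {p2=F, p3=T}.
              branch 2.1.2.2 (add F (p4 | p3)):
                F (p4 | p3): α-rule — add F p4, F p3.
                × closes — contains both p3 and ~p3.
      branch 2.2 (add T (p4 & ~p2)):
        T (p4 & ~p2): α-rule — add T p4, T ~p2.
        ○ open, literals {p2=F, p3=T, p4=T}.
2 branches closed, 4 open.
Each open branch fixes some atoms; the unmentioned ones are free. Counting distinct full assignments: branch {p2=T, p4=T} (p1, p3) contributes 4 new; branch {p3=T} (p1, p2, p4) contributes 6 new; branch {p2=F, p3=T} (p1, p4) contributes 0 new; branch {p2=F, p3=T, p4=T} (p1) contributes 0 new. Total: 10.

10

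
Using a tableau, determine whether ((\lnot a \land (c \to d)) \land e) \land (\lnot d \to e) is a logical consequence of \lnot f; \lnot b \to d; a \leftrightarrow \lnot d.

No

Initial set: {\lnot f; (\lnot b \to d); (a \leftrightarrow \lnot d); \lnot (((\lnot a \land (c \to d)) \land e) \land (\lnot d \to e))}.
(\lnot b \to d): β-rule — branch into \lnot \lnot b  //  d.
  branch 1 (add \lnot \lnot b):
    (a \leftrightarrow \lnot d): β-rule — branch into a, \lnot d  //  \lnot a, \lnot \lnot d.
      branch 1.1 (add a, \lnot d):
        \lnot (((\lnot a \land (c \to d)) \land e) \land (\lnot d \to e)): β-rule — branch into \lnot ((\lnot a \land (c \to d)) \land e)  //  \lnot (\lnot d \to e).
          branch 1.1.1 (add \lnot ((\lnot a \land (c \to d)) \land e)):
            \lnot ((\lnot a \land (c \to d)) \land e): β-rule — branch into \lnot (\lnot a \land (c \to d))  //  \lnot e.
              branch 1.1.1.1 (add \lnot (\lnot a \land (c \to d))):
                \lnot (\lnot a \land (c \to d)): β-rule — branch into \lnot \lnot a  //  \lnot (c \to d).
                  branch 1.1.1.1.1 (add \lnot \lnot a):
                    ○ open, literals {a=1, b=1, d=0, f=0}.
                  branch 1.1.1.1.2 (add \lnot (c \to d)):
                    \lnot (c \to d): α-rule — add c, \lnot d.
                    ○ open, literals {a=1, b=1, c=1, d=0, f=0}.
              branch 1.1.1.2 (add \lnot e):
                ○ open, literals {a=1, b=1, d=0, e=0, f=0}.
          branch 1.1.2 (add \lnot (\lnot d \to e)):
            \lnot (\lnot d \to e): α-rule — add \lnot d, \lnot e.
            ○ open, literals {a=1, b=1, d=0, e=0, f=0}.
      branch 1.2 (add \lnot a, \lnot \lnot d):
        \lnot (((\lnot a \land (c \to d)) \land e) \land (\lnot d \to e)): β-rule — branch into \lnot ((\lnot a \land (c \to d)) \land e)  //  \lnot (\lnot d \to e).
          branch 1.2.1 (add \lnot ((\lnot a \land (c \to d)) \land e)):
            \lnot ((\lnot a \land (c \to d)) \land e): β-rule — branch into \lnot (\lnot a \land (c \to d))  //  \lnot e.
              branch 1.2.1.1 (add \lnot (\lnot a \land (c \to d))):
                \lnot (\lnot a \land (c \to d)): β-rule — branch into \lnot \lnot a  //  \lnot (c \to d).
                  branch 1.2.1.1.1 (add \lnot \lnot a):
                    × closes — contains both a and \lnot a.
                  branch 1.2.1.1.2 (add \lnot (c \to d)):
                    \lnot (c \to d): α-rule — add c, \lnot d.
                    × closes — contains both d and \lnot d.
              branch 1.2.1.2 (add \lnot e):
                ○ open, literals {a=0, b=1, d=1, e=0, f=0}.
          branch 1.2.2 (add \lnot (\lnot d \to e)):
            \lnot (\lnot d \to e): α-rule — add \lnot d, \lnot e.
            × closes — contains both d and \lnot d.
  branch 2 (add d):
    (a \leftrightarrow \lnot d): β-rule — branch into a, \lnot d  //  \lnot a, \lnot \lnot d.
      branch 2.1 (add a, \lnot d):
        × closes — contains both d and \lnot d.
      branch 2.2 (add \lnot a, \lnot \lnot d):
        \lnot (((\lnot a \land (c \to d)) \land e) \land (\lnot d \to e)): β-rule — branch into \lnot ((\lnot a \land (c \to d)) \land e)  //  \lnot (\lnot d \to e).
          branch 2.2.1 (add \lnot ((\lnot a \land (c \to d)) \land e)):
            \lnot ((\lnot a \land (c \to d)) \land e): β-rule — branch into \lnot (\lnot a \land (c \to d))  //  \lnot e.
              branch 2.2.1.1 (add \lnot (\lnot a \land (c \to d))):
                \lnot (\lnot a \land (c \to d)): β-rule — branch into \lnot \lnot a  //  \lnot (c \to d).
                  branch 2.2.1.1.1 (add \lnot \lnot a):
                    × closes — contains both a and \lnot a.
                  branch 2.2.1.1.2 (add \lnot (c \to d)):
                    \lnot (c \to d): α-rule — add c, \lnot d.
                    × closes — contains both d and \lnot d.
              branch 2.2.1.2 (add \lnot e):
                ○ open, literals {a=0, d=1, e=0, f=0}.
          branch 2.2.2 (add \lnot (\lnot d \to e)):
            \lnot (\lnot d \to e): α-rule — add \lnot d, \lnot e.
            × closes — contains both d and \lnot d.
7 branches closed, 6 open.
An open branch gives a countermodel: a=1, b=1, d=0, f=0 (unmentioned atoms arbitrary); the premises hold there but the conclusion fails.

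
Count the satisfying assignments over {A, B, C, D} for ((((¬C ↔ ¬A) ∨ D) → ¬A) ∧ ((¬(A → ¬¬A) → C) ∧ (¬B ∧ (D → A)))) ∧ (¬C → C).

1

Initial set: {T (((((¬C ↔ ¬A) ∨ D) → ¬A) ∧ ((¬(A → ¬¬A) → C) ∧ (¬B ∧ (D → A)))) ∧ (¬C → C))}.
T (((((¬C ↔ ¬A) ∨ D) → ¬A) ∧ ((¬(A → ¬¬A) → C) ∧ (¬B ∧ (D → A)))) ∧ (¬C → C)): α-rule — add T ((((¬C ↔ ¬A) ∨ D) → ¬A) ∧ ((¬(A → ¬¬A) → C) ∧ (¬B ∧ (D → A)))), T (¬C → C).
T ((((¬C ↔ ¬A) ∨ D) → ¬A) ∧ ((¬(A → ¬¬A) → C) ∧ (¬B ∧ (D → A)))): α-rule — add T (((¬C ↔ ¬A) ∨ D) → ¬A), T ((¬(A → ¬¬A) → C) ∧ (¬B ∧ (D → A))).
T ((¬(A → ¬¬A) → C) ∧ (¬B ∧ (D → A))): α-rule — add T (¬(A → ¬¬A) → C), T (¬B ∧ (D → A)).
T (¬B ∧ (D → A)): α-rule — add T ¬B, T (D → A).
T (¬C → C): β-rule — branch into F ¬C  //  T C.
  branch 1 (add F ¬C):
    T (((¬C ↔ ¬A) ∨ D) → ¬A): β-rule — branch into F ((¬C ↔ ¬A) ∨ D)  //  T ¬A.
      branch 1.1 (add F ((¬C ↔ ¬A) ∨ D)):
        F ((¬C ↔ ¬A) ∨ D): α-rule — add F (¬C ↔ ¬A), F D.
        T (¬(A → ¬¬A) → C): β-rule — branch into F ¬(A → ¬¬A)  //  T C.
          branch 1.1.1 (add F ¬(A → ¬¬A)):
            T (D → A): β-rule — branch into F D  //  T A.
              branch 1.1.1.1 (add F D):
                F (¬C ↔ ¬A): β-rule — branch into T ¬C, F ¬A  //  F ¬C, T ¬A.
                  branch 1.1.1.1.1 (add T ¬C, F ¬A):
                    × closes — contains both C and ¬C.
                  branch 1.1.1.1.2 (add F ¬C, T ¬A):
                    F ¬(A → ¬¬A): β-rule — branch into F A  //  T ¬¬A.
                      branch 1.1.1.1.2.1 (add F A):
                        ○ open, literals {A=0, B=0, C=1, D=0}.
                      branch 1.1.1.1.2.2 (add T ¬¬A):
                        T ¬¬A: drop double negation, giving T A.
                        × closes — contains both A and ¬A.
              branch 1.1.1.2 (add T A):
                F (¬C ↔ ¬A): β-rule — branch into T ¬C, F ¬A  //  F ¬C, T ¬A.
                  branch 1.1.1.2.1 (add T ¬C, F ¬A):
                    × closes — contains both C and ¬C.
                  branch 1.1.1.2.2 (add F ¬C, T ¬A):
                    × closes — contains both A and ¬A.
          branch 1.1.2 (add T C):
            T (D → A): β-rule — branch into F D  //  T A.
              branch 1.1.2.1 (add F D):
                F (¬C ↔ ¬A): β-rule — branch into T ¬C, F ¬A  //  F ¬C, T ¬A.
                  branch 1.1.2.1.1 (add T ¬C, F ¬A):
                    × closes — contains both C and ¬C.
                  branch 1.1.2.1.2 (add F ¬C, T ¬A):
                    ○ open, literals {A=0, B=0, C=1, D=0}.
              branch 1.1.2.2 (add T A):
                F (¬C ↔ ¬A): β-rule — branch into T ¬C, F ¬A  //  F ¬C, T ¬A.
                  branch 1.1.2.2.1 (add T ¬C, F ¬A):
                    × closes — contains both C and ¬C.
                  branch 1.1.2.2.2 (add F ¬C, T ¬A):
                    × closes — contains both A and ¬A.
      branch 1.2 (add T ¬A):
        T (¬(A → ¬¬A) → C): β-rule — branch into F ¬(A → ¬¬A)  //  T C.
          branch 1.2.1 (add F ¬(A → ¬¬A)):
            T (D → A): β-rule — branch into F D  //  T A.
              branch 1.2.1.1 (add F D):
                F ¬(A → ¬¬A): β-rule — branch into F A  //  T ¬¬A.
                  branch 1.2.1.1.1 (add F A):
                    ○ open, literals {A=0, B=0, C=1, D=0}.
                  branch 1.2.1.1.2 (add T ¬¬A):
                    T ¬¬A: drop double negation, giving T A.
                    × closes — contains both A and ¬A.
              branch 1.2.1.2 (add T A):
                × closes — contains both A and ¬A.
          branch 1.2.2 (add T C):
            T (D → A): β-rule — branch into F D  //  T A.
              branch 1.2.2.1 (add F D):
                ○ open, literals {A=0, B=0, C=1, D=0}.
              branch 1.2.2.2 (add T A):
                × closes — contains both A and ¬A.
  branch 2 (add T C):
    T (((¬C ↔ ¬A) ∨ D) → ¬A): β-rule — branch into F ((¬C ↔ ¬A) ∨ D)  //  T ¬A.
      branch 2.1 (add F ((¬C ↔ ¬A) ∨ D)):
        F ((¬C ↔ ¬A) ∨ D): α-rule — add F (¬C ↔ ¬A), F D.
        T (¬(A → ¬¬A) → C): β-rule — branch into F ¬(A → ¬¬A)  //  T C.
          branch 2.1.1 (add F ¬(A → ¬¬A)):
            T (D → A): β-rule — branch into F D  //  T A.
              branch 2.1.1.1 (add F D):
                F (¬C ↔ ¬A): β-rule — branch into T ¬C, F ¬A  //  F ¬C, T ¬A.
                  branch 2.1.1.1.1 (add T ¬C, F ¬A):
                    × closes — contains both C and ¬C.
                  branch 2.1.1.1.2 (add F ¬C, T ¬A):
                    F ¬(A → ¬¬A): β-rule — branch into F A  //  T ¬¬A.
                      branch 2.1.1.1.2.1 (add F A):
                        ○ open, literals {A=0, B=0, C=1, D=0}.
                      branch 2.1.1.1.2.2 (add T ¬¬A):
                        T ¬¬A: drop double negation, giving T A.
                        × closes — contains both A and ¬A.
              branch 2.1.1.2 (add T A):
                F (¬C ↔ ¬A): β-rule — branch into T ¬C, F ¬A  //  F ¬C, T ¬A.
                  branch 2.1.1.2.1 (add T ¬C, F ¬A):
                    × closes — contains both C and ¬C.
                  branch 2.1.1.2.2 (add F ¬C, T ¬A):
                    × closes — contains both A and ¬A.
          branch 2.1.2 (add T C):
            T (D → A): β-rule — branch into F D  //  T A.
              branch 2.1.2.1 (add F D):
                F (¬C ↔ ¬A): β-rule — branch into T ¬C, F ¬A  //  F ¬C, T ¬A.
                  branch 2.1.2.1.1 (add T ¬C, F ¬A):
                    × closes — contains both C and ¬C.
                  branch 2.1.2.1.2 (add F ¬C, T ¬A):
                    ○ open, literals {A=0, B=0, C=1, D=0}.
              branch 2.1.2.2 (add T A):
                F (¬C ↔ ¬A): β-rule — branch into T ¬C, F ¬A  //  F ¬C, T ¬A.
                  branch 2.1.2.2.1 (add T ¬C, F ¬A):
                    × closes — contains both C and ¬C.
                  branch 2.1.2.2.2 (add F ¬C, T ¬A):
                    × closes — contains both A and ¬A.
      branch 2.2 (add T ¬A):
        T (¬(A → ¬¬A) → C): β-rule — branch into F ¬(A → ¬¬A)  //  T C.
          branch 2.2.1 (add F ¬(A → ¬¬A)):
            T (D → A): β-rule — branch into F D  //  T A.
              branch 2.2.1.1 (add F D):
                F ¬(A → ¬¬A): β-rule — branch into F A  //  T ¬¬A.
                  branch 2.2.1.1.1 (add F A):
                    ○ open, literals {A=0, B=0, C=1, D=0}.
                  branch 2.2.1.1.2 (add T ¬¬A):
                    T ¬¬A: drop double negation, giving T A.
                    × closes — contains both A and ¬A.
              branch 2.2.1.2 (add T A):
                × closes — contains both A and ¬A.
          branch 2.2.2 (add T C):
            T (D → A): β-rule — branch into F D  //  T A.
              branch 2.2.2.1 (add F D):
                ○ open, literals {A=0, B=0, C=1, D=0}.
              branch 2.2.2.2 (add T A):
                × closes — contains both A and ¬A.
20 branches closed, 8 open.
Each open branch fixes some atoms; the unmentioned ones are free. Counting distinct full assignments: branch {A=0, B=0, C=1, D=0} (none free) contributes 1 new; branch {A=0, B=0, C=1, D=0} (none free) contributes 0 new; branch {A=0, B=0, C=1, D=0} (none free) contributes 0 new; branch {A=0, B=0, C=1, D=0} (none free) contributes 0 new; branch {A=0, B=0, C=1, D=0} (none free) contributes 0 new; branch {A=0, B=0, C=1, D=0} (none free) contributes 0 new; branch {A=0, B=0, C=1, D=0} (none free) contributes 0 new; branch {A=0, B=0, C=1, D=0} (none free) contributes 0 new. Total: 1.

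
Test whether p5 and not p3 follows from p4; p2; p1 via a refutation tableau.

No

Initial set: {p4; p2; p1; not (p5 and not p3)}.
not (p5 and not p3): β-rule — branch into not p5  //  not not p3.
  branch 1 (add not p5):
    ○ open, literals {p1=1, p2=1, p4=1, p5=0}.
  branch 2 (add not not p3):
    ○ open, literals {p1=1, p2=1, p3=1, p4=1}.
0 branches closed, 2 open.
An open branch gives a countermodel: p1=1, p2=1, p4=1, p5=0 (unmentioned atoms arbitrary); the premises hold there but the conclusion fails.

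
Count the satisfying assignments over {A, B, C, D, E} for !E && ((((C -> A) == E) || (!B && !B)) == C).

10

Initial set: {T (!E && ((((C -> A) == E) || (!B && !B)) == C))}.
T (!E && ((((C -> A) == E) || (!B && !B)) == C)): α-rule — add T !E, T ((((C -> A) == E) || (!B && !B)) == C).
T ((((C -> A) == E) || (!B && !B)) == C): β-rule — branch into T (((C -> A) == E) || (!B && !B)), T C  //  F (((C -> A) == E) || (!B && !B)), F C.
  branch 1 (add T (((C -> A) == E) || (!B && !B)), T C):
    T (((C -> A) == E) || (!B && !B)): β-rule — branch into T ((C -> A) == E)  //  T (!B && !B).
      branch 1.1 (add T ((C -> A) == E)):
        T ((C -> A) == E): β-rule — branch into T (C -> A), T E  //  F (C -> A), F E.
          branch 1.1.1 (add T (C -> A), T E):
            × closes — contains both E and !E.
          branch 1.1.2 (add F (C -> A), F E):
            F (C -> A): α-rule — add T C, F A.
            ○ open, literals {A=F, C=T, E=F}.
      branch 1.2 (add T (!B && !B)):
        T (!B && !B): α-rule — add T !B, T !B.
        ○ open, literals {B=F, C=T, E=F}.
  branch 2 (add F (((C -> A) == E) || (!B && !B)), F C):
    F (((C -> A) == E) || (!B && !B)): α-rule — add F ((C -> A) == E), F (!B && !B).
    F ((C -> A) == E): β-rule — branch into T (C -> A), F E  //  F (C -> A), T E.
      branch 2.1 (add T (C -> A), F E):
        F (!B && !B): β-rule — branch into F !B  //  F !B.
          branch 2.1.1 (add F !B):
            T (C -> A): β-rule — branch into F C  //  T A.
              branch 2.1.1.1 (add F C):
                ○ open, literals {B=T, C=F, E=F}.
              branch 2.1.1.2 (add T A):
                ○ open, literals {A=T, B=T, C=F, E=F}.
          branch 2.1.2 (add F !B):
            T (C -> A): β-rule — branch into F C  //  T A.
              branch 2.1.2.1 (add F C):
                ○ open, literals {B=T, C=F, E=F}.
              branch 2.1.2.2 (add T A):
                ○ open, literals {A=T, B=T, C=F, E=F}.
      branch 2.2 (add F (C -> A), T E):
        × closes — contains both E and !E.
2 branches closed, 6 open.
Each open branch fixes some atoms; the unmentioned ones are free. Counting distinct full assignments: branch {A=F, C=T, E=F} (B, D) contributes 4 new; branch {B=F, C=T, E=F} (A, D) contributes 2 new; branch {B=T, C=F, E=F} (A, D) contributes 4 new; branch {A=T, B=T, C=F, E=F} (D) contributes 0 new; branch {B=T, C=F, E=F} (A, D) contributes 0 new; branch {A=T, B=T, C=F, E=F} (D) contributes 0 new. Total: 10.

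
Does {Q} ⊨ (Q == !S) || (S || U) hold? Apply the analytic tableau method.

Yes

Initial set: {Q; !((Q == !S) || (S || U))}.
!((Q == !S) || (S || U)): α-rule — add !(Q == !S), !(S || U).
!(S || U): α-rule — add !S, !U.
!(Q == !S): β-rule — branch into Q, !!S  //  !Q, !S.
  branch 1 (add Q, !!S):
    × closes — contains both S and !S.
  branch 2 (add !Q, !S):
    × closes — contains both Q and !Q.
All 2 branches close.
Every branch closed, so the premises entail the conclusion.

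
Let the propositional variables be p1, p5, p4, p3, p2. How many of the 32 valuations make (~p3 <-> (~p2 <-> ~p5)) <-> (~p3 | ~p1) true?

16

Initial set: {((~p3 <-> (~p2 <-> ~p5)) <-> (~p3 | ~p1))}.
((~p3 <-> (~p2 <-> ~p5)) <-> (~p3 | ~p1)): β-rule — branch into (~p3 <-> (~p2 <-> ~p5)), (~p3 | ~p1)  //  ~(~p3 <-> (~p2 <-> ~p5)), ~(~p3 | ~p1).
  branch 1 (add (~p3 <-> (~p2 <-> ~p5)), (~p3 | ~p1)):
    (~p3 <-> (~p2 <-> ~p5)): β-rule — branch into ~p3, (~p2 <-> ~p5)  //  ~~p3, ~(~p2 <-> ~p5).
      branch 1.1 (add ~p3, (~p2 <-> ~p5)):
        (~p3 | ~p1): β-rule — branch into ~p3  //  ~p1.
          branch 1.1.1 (add ~p3):
            (~p2 <-> ~p5): β-rule — branch into ~p2, ~p5  //  ~~p2, ~~p5.
              branch 1.1.1.1 (add ~p2, ~p5):
                ○ open, literals {p2=false, p3=false, p5=false}.
              branch 1.1.1.2 (add ~~p2, ~~p5):
                ○ open, literals {p2=true, p3=false, p5=true}.
          branch 1.1.2 (add ~p1):
            (~p2 <-> ~p5): β-rule — branch into ~p2, ~p5  //  ~~p2, ~~p5.
              branch 1.1.2.1 (add ~p2, ~p5):
                ○ open, literals {p1=false, p2=false, p3=false, p5=false}.
              branch 1.1.2.2 (add ~~p2, ~~p5):
                ○ open, literals {p1=false, p2=true, p3=false, p5=true}.
      branch 1.2 (add ~~p3, ~(~p2 <-> ~p5)):
        (~p3 | ~p1): β-rule — branch into ~p3  //  ~p1.
          branch 1.2.1 (add ~p3):
            × closes — contains both p3 and ~p3.
          branch 1.2.2 (add ~p1):
            ~(~p2 <-> ~p5): β-rule — branch into ~p2, ~~p5  //  ~~p2, ~p5.
              branch 1.2.2.1 (add ~p2, ~~p5):
                ○ open, literals {p1=false, p2=false, p3=true, p5=true}.
              branch 1.2.2.2 (add ~~p2, ~p5):
                ○ open, literals {p1=false, p2=true, p3=true, p5=false}.
  branch 2 (add ~(~p3 <-> (~p2 <-> ~p5)), ~(~p3 | ~p1)):
    ~(~p3 | ~p1): α-rule — add ~~p3, ~~p1.
    ~(~p3 <-> (~p2 <-> ~p5)): β-rule — branch into ~p3, ~(~p2 <-> ~p5)  //  ~~p3, (~p2 <-> ~p5).
      branch 2.1 (add ~p3, ~(~p2 <-> ~p5)):
        × closes — contains both p3 and ~p3.
      branch 2.2 (add ~~p3, (~p2 <-> ~p5)):
        (~p2 <-> ~p5): β-rule — branch into ~p2, ~p5  //  ~~p2, ~~p5.
          branch 2.2.1 (add ~p2, ~p5):
            ○ open, literals {p1=true, p2=false, p3=true, p5=false}.
          branch 2.2.2 (add ~~p2, ~~p5):
            ○ open, literals {p1=true, p2=true, p3=true, p5=true}.
2 branches closed, 8 open.
Each open branch fixes some atoms; the unmentioned ones are free. Counting distinct full assignments: branch {p2=false, p3=false, p5=false} (p1, p4) contributes 4 new; branch {p2=true, p3=false, p5=true} (p1, p4) contributes 4 new; branch {p1=false, p2=false, p3=false, p5=false} (p4) contributes 0 new; branch {p1=false, p2=true, p3=false, p5=true} (p4) contributes 0 new; branch {p1=false, p2=false, p3=true, p5=true} (p4) contributes 2 new; branch {p1=false, p2=true, p3=true, p5=false} (p4) contributes 2 new; branch {p1=true, p2=false, p3=true, p5=false} (p4) contributes 2 new; branch {p1=true, p2=true, p3=true, p5=true} (p4) contributes 2 new. Total: 16.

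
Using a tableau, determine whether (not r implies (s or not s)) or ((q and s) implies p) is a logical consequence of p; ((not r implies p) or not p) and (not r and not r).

Initial set: {p; (((not r implies p) or not p) and (not r and not r)); not ((not r implies (s or not s)) or ((q and s) implies p))}.
(((not r implies p) or not p) and (not r and not r)): α-rule — add ((not r implies p) or not p), (not r and not r).
not ((not r implies (s or not s)) or ((q and s) implies p)): α-rule — add not (not r implies (s or not s)), not ((q and s) implies p).
(not r and not r): α-rule — add not r, not r.
not (not r implies (s or not s)): α-rule — add not r, not (s or not s).
not ((q and s) implies p): α-rule — add (q and s), not p.
× closes — contains both p and not p.
All 1 branch closes.
Every branch closed, so the premises entail the conclusion.

Yes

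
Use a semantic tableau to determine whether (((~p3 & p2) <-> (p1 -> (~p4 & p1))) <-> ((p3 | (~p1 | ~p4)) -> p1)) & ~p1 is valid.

Not valid

Assume the negation and expand:
Initial set: {~((((~p3 & p2) <-> (p1 -> (~p4 & p1))) <-> ((p3 | (~p1 | ~p4)) -> p1)) & ~p1)}.
~((((~p3 & p2) <-> (p1 -> (~p4 & p1))) <-> ((p3 | (~p1 | ~p4)) -> p1)) & ~p1): β-rule — branch into ~(((~p3 & p2) <-> (p1 -> (~p4 & p1))) <-> ((p3 | (~p1 | ~p4)) -> p1))  //  ~~p1.
  branch 1 (add ~(((~p3 & p2) <-> (p1 -> (~p4 & p1))) <-> ((p3 | (~p1 | ~p4)) -> p1))):
    ~(((~p3 & p2) <-> (p1 -> (~p4 & p1))) <-> ((p3 | (~p1 | ~p4)) -> p1)): β-rule — branch into ((~p3 & p2) <-> (p1 -> (~p4 & p1))), ~((p3 | (~p1 | ~p4)) -> p1)  //  ~((~p3 & p2) <-> (p1 -> (~p4 & p1))), ((p3 | (~p1 | ~p4)) -> p1).
      branch 1.1 (add ((~p3 & p2) <-> (p1 -> (~p4 & p1))), ~((p3 | (~p1 | ~p4)) -> p1)):
        ~((p3 | (~p1 | ~p4)) -> p1): α-rule — add (p3 | (~p1 | ~p4)), ~p1.
        ((~p3 & p2) <-> (p1 -> (~p4 & p1))): β-rule — branch into (~p3 & p2), (p1 -> (~p4 & p1))  //  ~(~p3 & p2), ~(p1 -> (~p4 & p1)).
          branch 1.1.1 (add (~p3 & p2), (p1 -> (~p4 & p1))):
            (~p3 & p2): α-rule — add ~p3, p2.
            (p3 | (~p1 | ~p4)): β-rule — branch into p3  //  (~p1 | ~p4).
              branch 1.1.1.1 (add p3):
                × closes — contains both p3 and ~p3.
              branch 1.1.1.2 (add (~p1 | ~p4)):
                (p1 -> (~p4 & p1)): β-rule — branch into ~p1  //  (~p4 & p1).
                  branch 1.1.1.2.1 (add ~p1):
                    (~p1 | ~p4): β-rule — branch into ~p1  //  ~p4.
                      branch 1.1.1.2.1.1 (add ~p1):
                        ○ open, literals {p1=0, p2=1, p3=0}.
                      branch 1.1.1.2.1.2 (add ~p4):
                        ○ open, literals {p1=0, p2=1, p3=0, p4=0}.
                  branch 1.1.1.2.2 (add (~p4 & p1)):
                    (~p4 & p1): α-rule — add ~p4, p1.
                    × closes — contains both p1 and ~p1.
          branch 1.1.2 (add ~(~p3 & p2), ~(p1 -> (~p4 & p1))):
            ~(p1 -> (~p4 & p1)): α-rule — add p1, ~(~p4 & p1).
            × closes — contains both p1 and ~p1.
      branch 1.2 (add ~((~p3 & p2) <-> (p1 -> (~p4 & p1))), ((p3 | (~p1 | ~p4)) -> p1)):
        ~((~p3 & p2) <-> (p1 -> (~p4 & p1))): β-rule — branch into (~p3 & p2), ~(p1 -> (~p4 & p1))  //  ~(~p3 & p2), (p1 -> (~p4 & p1)).
          branch 1.2.1 (add (~p3 & p2), ~(p1 -> (~p4 & p1))):
            (~p3 & p2): α-rule — add ~p3, p2.
            ~(p1 -> (~p4 & p1)): α-rule — add p1, ~(~p4 & p1).
            ((p3 | (~p1 | ~p4)) -> p1): β-rule — branch into ~(p3 | (~p1 | ~p4))  //  p1.
              branch 1.2.1.1 (add ~(p3 | (~p1 | ~p4))):
                ~(p3 | (~p1 | ~p4)): α-rule — add ~p3, ~(~p1 | ~p4).
                ~(~p1 | ~p4): α-rule — add ~~p1, ~~p4.
                ~(~p4 & p1): β-rule — branch into ~~p4  //  ~p1.
                  branch 1.2.1.1.1 (add ~~p4):
                    ○ open, literals {p1=1, p2=1, p3=0, p4=1}.
                  branch 1.2.1.1.2 (add ~p1):
                    × closes — contains both p1 and ~p1.
              branch 1.2.1.2 (add p1):
                ~(~p4 & p1): β-rule — branch into ~~p4  //  ~p1.
                  branch 1.2.1.2.1 (add ~~p4):
                    ○ open, literals {p1=1, p2=1, p3=0, p4=1}.
                  branch 1.2.1.2.2 (add ~p1):
                    × closes — contains both p1 and ~p1.
          branch 1.2.2 (add ~(~p3 & p2), (p1 -> (~p4 & p1))):
            ((p3 | (~p1 | ~p4)) -> p1): β-rule — branch into ~(p3 | (~p1 | ~p4))  //  p1.
              branch 1.2.2.1 (add ~(p3 | (~p1 | ~p4))):
                ~(p3 | (~p1 | ~p4)): α-rule — add ~p3, ~(~p1 | ~p4).
                ~(~p1 | ~p4): α-rule — add ~~p1, ~~p4.
                ~(~p3 & p2): β-rule — branch into ~~p3  //  ~p2.
                  branch 1.2.2.1.1 (add ~~p3):
                    × closes — contains both p3 and ~p3.
                  branch 1.2.2.1.2 (add ~p2):
                    (p1 -> (~p4 & p1)): β-rule — branch into ~p1  //  (~p4 & p1).
                      branch 1.2.2.1.2.1 (add ~p1):
                        × closes — contains both p1 and ~p1.
                      branch 1.2.2.1.2.2 (add (~p4 & p1)):
                        (~p4 & p1): α-rule — add ~p4, p1.
                        × closes — contains both p4 and ~p4.
              branch 1.2.2.2 (add p1):
                ~(~p3 & p2): β-rule — branch into ~~p3  //  ~p2.
                  branch 1.2.2.2.1 (add ~~p3):
                    (p1 -> (~p4 & p1)): β-rule — branch into ~p1  //  (~p4 & p1).
                      branch 1.2.2.2.1.1 (add ~p1):
                        × closes — contains both p1 and ~p1.
                      branch 1.2.2.2.1.2 (add (~p4 & p1)):
                        (~p4 & p1): α-rule — add ~p4, p1.
                        ○ open, literals {p1=1, p3=1, p4=0}.
                  branch 1.2.2.2.2 (add ~p2):
                    (p1 -> (~p4 & p1)): β-rule — branch into ~p1  //  (~p4 & p1).
                      branch 1.2.2.2.2.1 (add ~p1):
                        × closes — contains both p1 and ~p1.
                      branch 1.2.2.2.2.2 (add (~p4 & p1)):
                        (~p4 & p1): α-rule — add ~p4, p1.
                        ○ open, literals {p1=1, p2=0, p4=0}.
  branch 2 (add ~~p1):
    ○ open, literals {p1=1}.
10 branches closed, 7 open.
An open branch gives a countermodel: p1=0, p2=1, p3=0 (unmentioned atoms arbitrary); under it the original formula is false.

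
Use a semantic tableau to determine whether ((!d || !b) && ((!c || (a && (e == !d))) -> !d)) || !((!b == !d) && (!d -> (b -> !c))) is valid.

Assume the negation and expand:
Initial set: {!(((!d || !b) && ((!c || (a && (e == !d))) -> !d)) || !((!b == !d) && (!d -> (b -> !c))))}.
!(((!d || !b) && ((!c || (a && (e == !d))) -> !d)) || !((!b == !d) && (!d -> (b -> !c)))): α-rule — add !((!d || !b) && ((!c || (a && (e == !d))) -> !d)), !!((!b == !d) && (!d -> (b -> !c))).
!!((!b == !d) && (!d -> (b -> !c))): α-rule — add (!b == !d), (!d -> (b -> !c)).
!((!d || !b) && ((!c || (a && (e == !d))) -> !d)): β-rule — branch into !(!d || !b)  //  !((!c || (a && (e == !d))) -> !d).
  branch 1 (add !(!d || !b)):
    !(!d || !b): α-rule — add !!d, !!b.
    (!b == !d): β-rule — branch into !b, !d  //  !!b, !!d.
      branch 1.1 (add !b, !d):
        × closes — contains both b and !b.
      branch 1.2 (add !!b, !!d):
        (!d -> (b -> !c)): β-rule — branch into !!d  //  (b -> !c).
          branch 1.2.1 (add !!d):
            ○ open, literals {b=T, d=T}.
          branch 1.2.2 (add (b -> !c)):
            (b -> !c): β-rule — branch into !b  //  !c.
              branch 1.2.2.1 (add !b):
                × closes — contains both b and !b.
              branch 1.2.2.2 (add !c):
                ○ open, literals {b=T, c=F, d=T}.
  branch 2 (add !((!c || (a && (e == !d))) -> !d)):
    !((!c || (a && (e == !d))) -> !d): α-rule — add (!c || (a && (e == !d))), !!d.
    (!b == !d): β-rule — branch into !b, !d  //  !!b, !!d.
      branch 2.1 (add !b, !d):
        × closes — contains both d and !d.
      branch 2.2 (add !!b, !!d):
        (!d -> (b -> !c)): β-rule — branch into !!d  //  (b -> !c).
          branch 2.2.1 (add !!d):
            (!c || (a && (e == !d))): β-rule — branch into !c  //  (a && (e == !d)).
              branch 2.2.1.1 (add !c):
                ○ open, literals {b=T, c=F, d=T}.
              branch 2.2.1.2 (add (a && (e == !d))):
                (a && (e == !d)): α-rule — add a, (e == !d).
                (e == !d): β-rule — branch into e, !d  //  !e, !!d.
                  branch 2.2.1.2.1 (add e, !d):
                    × closes — contains both d and !d.
                  branch 2.2.1.2.2 (add !e, !!d):
                    ○ open, literals {a=T, b=T, d=T, e=F}.
          branch 2.2.2 (add (b -> !c)):
            (!c || (a && (e == !d))): β-rule — branch into !c  //  (a && (e == !d)).
              branch 2.2.2.1 (add !c):
                (b -> !c): β-rule — branch into !b  //  !c.
                  branch 2.2.2.1.1 (add !b):
                    × closes — contains both b and !b.
                  branch 2.2.2.1.2 (add !c):
                    ○ open, literals {b=T, c=F, d=T}.
              branch 2.2.2.2 (add (a && (e == !d))):
                (a && (e == !d)): α-rule — add a, (e == !d).
                (b -> !c): β-rule — branch into !b  //  !c.
                  branch 2.2.2.2.1 (add !b):
                    × closes — contains both b and !b.
                  branch 2.2.2.2.2 (add !c):
                    (e == !d): β-rule — branch into e, !d  //  !e, !!d.
                      branch 2.2.2.2.2.1 (add e, !d):
                        × closes — contains both d and !d.
                      branch 2.2.2.2.2.2 (add !e, !!d):
                        ○ open, literals {a=T, b=T, c=F, d=T, e=F}.
7 branches closed, 6 open.
An open branch gives a countermodel: b=T, d=T (unmentioned atoms arbitrary); under it the original formula is false.

Not valid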